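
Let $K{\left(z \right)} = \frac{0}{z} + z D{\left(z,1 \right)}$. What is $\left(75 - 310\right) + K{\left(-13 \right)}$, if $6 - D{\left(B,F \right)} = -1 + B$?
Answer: $-495$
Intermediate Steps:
$D{\left(B,F \right)} = 7 - B$ ($D{\left(B,F \right)} = 6 - \left(-1 + B\right) = 7 - B$)
$K{\left(z \right)} = z \left(7 - z\right)$ ($K{\left(z \right)} = \frac{0}{z} + z \left(7 - z\right) = 0 + z \left(7 - z\right) = z \left(7 - z\right)$)
$\left(75 - 310\right) + K{\left(-13 \right)} = \left(75 - 310\right) - 13 \left(7 - -13\right) = -235 - 13 \left(7 + 13\right) = -235 - 260 = -495$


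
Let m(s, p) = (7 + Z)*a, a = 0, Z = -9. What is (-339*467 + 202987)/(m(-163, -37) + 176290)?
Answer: 22337/88145 ≈ 0.25341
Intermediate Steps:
m(s, p) = 0 (m(s, p) = (7 - 9)*0 = -2*0 = 0)
(-339*467 + 202987)/(m(-163, -37) + 176290) = (-339*467 + 202987)/(0 + 176290) = (-158313 + 202987)/176290 = 44674*(1/176290) = 22337/88145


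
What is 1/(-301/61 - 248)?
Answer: -61/15429 ≈ -0.0039536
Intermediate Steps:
1/(-301/61 - 248) = 1/(-15429/61) = -61/15429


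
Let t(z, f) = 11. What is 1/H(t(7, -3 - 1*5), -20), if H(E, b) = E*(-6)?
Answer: -1/66 ≈ -0.015152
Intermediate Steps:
H(E, b) = -6*E
1/H(t(7, -3 - 1*5), -20) = 1/(-6*11) = 1/(-66) = -1/66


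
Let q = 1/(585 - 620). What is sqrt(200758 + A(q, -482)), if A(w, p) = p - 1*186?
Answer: sqrt(200090) ≈ 447.31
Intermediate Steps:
q = -1/35 (q = 1/(-35) = -1/35 ≈ -0.028571)
A(w, p) = -186 + p (A(w, p) = p - 186 = -186 + p)
sqrt(200758 + A(q, -482)) = sqrt(200758 + (-186 - 482)) = sqrt(200758 - 668) = sqrt(200090)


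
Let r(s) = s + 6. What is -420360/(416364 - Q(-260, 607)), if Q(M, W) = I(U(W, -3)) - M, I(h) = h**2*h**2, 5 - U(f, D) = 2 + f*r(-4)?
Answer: 140120/716894475779 ≈ 1.9545e-7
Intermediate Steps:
r(s) = 6 + s
U(f, D) = 3 - 2*f (U(f, D) = 5 - (2 + f*(6 - 4)) = 5 - (2 + f*2) = 5 - (2 + 2*f) = 5 + (-2 - 2*f) = 3 - 2*f)
I(h) = h**4
Q(M, W) = (3 - 2*W)**4 - M
-420360/(416364 - Q(-260, 607)) = -420360/(416364 - ((-3 + 2*607)**4 - 1*(-260))) = -420360/(416364 - ((-3 + 1214)**4 + 260)) = -420360/(416364 - (1211**4 + 260)) = -420360/(416364 - (2150683843441 + 260)) = -420360/(416364 - 1*2150683843701) = -420360/(416364 - 2150683843701) = -420360/(-2150683427337) = -420360*(-1/2150683427337) = 140120/716894475779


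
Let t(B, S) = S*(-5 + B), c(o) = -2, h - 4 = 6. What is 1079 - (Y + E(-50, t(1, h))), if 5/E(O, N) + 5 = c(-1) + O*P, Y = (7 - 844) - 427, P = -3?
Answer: 335044/143 ≈ 2343.0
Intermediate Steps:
h = 10 (h = 4 + 6 = 10)
Y = -1264 (Y = -837 - 427 = -1264)
E(O, N) = 5/(-7 - 3*O) (E(O, N) = 5/(-5 + (-2 + O*(-3))) = 5/(-5 + (-2 - 3*O)) = 5/(-7 - 3*O))
1079 - (Y + E(-50, t(1, h))) = 1079 - (-1264 + 5/(-7 - 3*(-50))) = 1079 - (-1264 + 5/(-7 + 150)) = 1079 - (-1264 + 5/143) = 1079 - 1*(-180747/143) = 1079 + 180747/143 = 335044/143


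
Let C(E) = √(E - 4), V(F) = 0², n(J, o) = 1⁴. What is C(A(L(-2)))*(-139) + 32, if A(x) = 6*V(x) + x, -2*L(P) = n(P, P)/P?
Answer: 32 - 139*I*√15/2 ≈ 32.0 - 269.17*I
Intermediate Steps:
n(J, o) = 1
V(F) = 0
L(P) = -1/(2*P)
A(x) = x (A(x) = 6*0 + x = 0 + x = x)
C(E) = √(-4 + E)
C(A(L(-2)))*(-139) + 32 = √(-4 - ½/(-2))*(-139) + 32 = √(-4 - ½*(-½))*(-139) + 32 = √(-4 + ¼)*(-139) + 32 = √(-15/4)*(-139) + 32 = (I*√15/2)*(-139) + 32 = -139*I*√15/2 + 32 = 32 - 139*I*√15/2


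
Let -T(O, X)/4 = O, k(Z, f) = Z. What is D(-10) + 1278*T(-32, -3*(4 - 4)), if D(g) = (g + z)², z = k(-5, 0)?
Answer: 163809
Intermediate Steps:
z = -5
T(O, X) = -4*O
D(g) = (-5 + g)² (D(g) = (g - 5)² = (-5 + g)²)
D(-10) + 1278*T(-32, -3*(4 - 4)) = (-5 - 10)² + 1278*(-4*(-32)) = (-15)² + 1278*128 = 225 + 163584 = 163809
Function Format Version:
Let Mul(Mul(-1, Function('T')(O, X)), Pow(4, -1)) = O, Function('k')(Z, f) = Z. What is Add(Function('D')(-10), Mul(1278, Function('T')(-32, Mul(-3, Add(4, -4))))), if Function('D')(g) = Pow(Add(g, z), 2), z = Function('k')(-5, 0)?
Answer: 163809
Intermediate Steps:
z = -5
Function('T')(O, X) = Mul(-4, O)
Function('D')(g) = Pow(Add(-5, g), 2) (Function('D')(g) = Pow(Add(g, -5), 2) = Pow(Add(-5, g), 2))
Add(Function('D')(-10), Mul(1278, Function('T')(-32, Mul(-3, Add(4, -4))))) = Add(Pow(Add(-5, -10), 2), Mul(1278, Mul(-4, -32))) = Add(Pow(-15, 2), Mul(1278, 128)) = Add(225, 163584) = 163809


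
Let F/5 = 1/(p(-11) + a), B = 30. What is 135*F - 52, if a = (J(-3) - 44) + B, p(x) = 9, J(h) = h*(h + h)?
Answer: -1/13 ≈ -0.076923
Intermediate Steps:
J(h) = 2*h² (J(h) = h*(2*h) = 2*h²)
a = 4 (a = (2*(-3)² - 44) + 30 = (2*9 - 44) + 30 = (18 - 44) + 30 = -26 + 30 = 4)
F = 5/13 (F = 5/(9 + 4) = 5/13 ≈ 0.38462)
135*F - 52 = 135*(5/13) - 52 = 675/13 - 52 = -1/13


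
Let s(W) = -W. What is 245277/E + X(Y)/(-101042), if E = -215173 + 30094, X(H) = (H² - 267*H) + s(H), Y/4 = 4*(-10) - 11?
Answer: -373720749/164041687 ≈ -2.2782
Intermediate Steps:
Y = -204 (Y = 4*(4*(-10) - 11) = 4*(-40 - 11) = 4*(-51) = -204)
X(H) = H² - 268*H (X(H) = (H² - 267*H) - H = H² - 268*H)
E = -185079
245277/E + X(Y)/(-101042) = 245277/(-185079) - 204*(-268 - 204)/(-101042) = 245277*(-1/185079) - 204*(-472)*(-1/101042) = -81759/61693 + 96288*(-1/101042) = -81759/61693 - 48144/50521 = -373720749/164041687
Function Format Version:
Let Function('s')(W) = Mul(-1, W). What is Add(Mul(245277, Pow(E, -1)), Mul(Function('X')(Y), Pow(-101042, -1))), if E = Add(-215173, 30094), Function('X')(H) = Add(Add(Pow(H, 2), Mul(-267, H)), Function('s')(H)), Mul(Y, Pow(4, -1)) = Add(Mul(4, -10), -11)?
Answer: Rational(-373720749, 164041687) ≈ -2.2782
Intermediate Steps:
Y = -204 (Y = Mul(4, Add(Mul(4, -10), -11)) = Mul(4, Add(-40, -11)) = Mul(4, -51) = -204)
Function('X')(H) = Add(Pow(H, 2), Mul(-268, H)) (Function('X')(H) = Add(Add(Pow(H, 2), Mul(-267, H)), Mul(-1, H)) = Add(Pow(H, 2), Mul(-268, H)))
E = -185079
Add(Mul(245277, Pow(E, -1)), Mul(Function('X')(Y), Pow(-101042, -1))) = Add(Mul(245277, Pow(-185079, -1)), Mul(Mul(-204, Add(-268, -204)), Pow(-101042, -1))) = Add(Mul(245277, Rational(-1, 185079)), Mul(Mul(-204, -472), Rational(-1, 101042))) = Add(Rational(-81759, 61693), Mul(96288, Rational(-1, 101042))) = Add(Rational(-81759, 61693), Rational(-48144, 50521)) = Rational(-373720749, 164041687)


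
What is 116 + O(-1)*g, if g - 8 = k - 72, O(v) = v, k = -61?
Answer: 241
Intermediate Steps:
g = -125 (g = 8 + (-61 - 72) = 8 - 133 = -125)
116 + O(-1)*g = 116 - 1*(-125) = 116 + 125 = 241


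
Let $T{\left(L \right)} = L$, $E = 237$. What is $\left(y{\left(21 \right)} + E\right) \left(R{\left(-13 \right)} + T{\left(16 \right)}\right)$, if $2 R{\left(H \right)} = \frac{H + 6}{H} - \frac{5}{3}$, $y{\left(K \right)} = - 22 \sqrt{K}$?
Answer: $\frac{47558}{13} - \frac{13244 \sqrt{21}}{39} \approx 2102.1$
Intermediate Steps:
$R{\left(H \right)} = - \frac{5}{6} + \frac{6 + H}{2 H}$ ($R{\left(H \right)} = \frac{\frac{H + 6}{H} - \frac{5}{3}}{2} = \frac{\frac{6 + H}{H} - \frac{5}{3}}{2} = \frac{- \frac{5}{3} + \frac{6 + H}{H}}{2} = - \frac{5}{6} + \frac{6 + H}{2 H}$)
$\left(y{\left(21 \right)} + E\right) \left(R{\left(-13 \right)} + T{\left(16 \right)}\right) = \left(- 22 \sqrt{21} + 237\right) \left(\frac{9 - -13}{3 \left(-13\right)} + 16\right) = \left(237 - 22 \sqrt{21}\right) \left(\frac{1}{3} \left(- \frac{1}{13}\right) \left(9 + 13\right) + 16\right) = \left(237 - 22 \sqrt{21}\right) \left(\frac{1}{3} \left(- \frac{1}{13}\right) 22 + 16\right) = \left(237 - 22 \sqrt{21}\right) \left(- \frac{22}{39} + 16\right) = \left(237 - 22 \sqrt{21}\right) \frac{602}{39} = \frac{47558}{13} - \frac{13244 \sqrt{21}}{39}$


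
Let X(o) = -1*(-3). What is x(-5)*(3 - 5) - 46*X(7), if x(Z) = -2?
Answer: -134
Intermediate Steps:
X(o) = 3
x(-5)*(3 - 5) - 46*X(7) = -2*(3 - 5) - 46*3 = -2*(-2) - 138 = 4 - 138 = -134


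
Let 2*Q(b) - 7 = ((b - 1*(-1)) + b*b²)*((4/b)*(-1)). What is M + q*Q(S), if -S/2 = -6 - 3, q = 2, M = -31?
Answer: -11918/9 ≈ -1324.2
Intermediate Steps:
S = 18 (S = -2*(-6 - 3) = -2*(-9) = 18)
Q(b) = 7/2 - 2*(1 + b + b³)/b (Q(b) = 7/2 + (((b - 1*(-1)) + b*b²)*((4/b)*(-1)))/2 = 7/2 + (((b + 1) + b³)*(-4/b))/2 = 7/2 + (((1 + b) + b³)*(-4/b))/2 = 7/2 + ((1 + b + b³)*(-4/b))/2 = 7/2 + (-4*(1 + b + b³)/b)/2 = 7/2 - 2*(1 + b + b³)/b)
M + q*Q(S) = -31 + 2*(3/2 - 2/18 - 2*18²) = -31 + 2*(3/2 - 2*1/18 - 2*324) = -31 + 2*(3/2 - ⅑ - 648) = -31 + 2*(-11639/18) = -31 - 11639/9 = -11918/9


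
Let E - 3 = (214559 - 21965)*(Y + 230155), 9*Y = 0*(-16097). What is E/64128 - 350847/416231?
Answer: 6150009766100149/8897353856 ≈ 6.9122e+5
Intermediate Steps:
Y = 0 (Y = (0*(-16097))/9 = (1/9)*0 = 0)
E = 44326472073 (E = 3 + (214559 - 21965)*(0 + 230155) = 3 + 192594*230155 = 3 + 44326472070 = 44326472073)
E/64128 - 350847/416231 = 44326472073/64128 - 350847/416231 = 44326472073*(1/64128) - 350847*1/416231 = 14775490691/21376 - 350847/416231 = 6150009766100149/8897353856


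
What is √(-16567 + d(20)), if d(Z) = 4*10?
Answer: I*√16527 ≈ 128.56*I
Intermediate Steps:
d(Z) = 40
√(-16567 + d(20)) = √(-16567 + 40) = √(-16527) = I*√16527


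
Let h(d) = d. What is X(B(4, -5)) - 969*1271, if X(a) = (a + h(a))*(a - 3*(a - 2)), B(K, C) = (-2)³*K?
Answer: -1236079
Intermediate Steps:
B(K, C) = -8*K
X(a) = 2*a*(6 - 2*a) (X(a) = (a + a)*(a - 3*(a - 2)) = (2*a)*(a - 3*(-2 + a)) = (2*a)*(a + (6 - 3*a)) = (2*a)*(6 - 2*a) = 2*a*(6 - 2*a))
X(B(4, -5)) - 969*1271 = 4*(-8*4)*(3 - (-8)*4) - 969*1271 = 4*(-32)*(3 - 1*(-32)) - 1231599 = 4*(-32)*(3 + 32) - 1231599 = 4*(-32)*35 - 1231599 = -4480 - 1231599 = -1236079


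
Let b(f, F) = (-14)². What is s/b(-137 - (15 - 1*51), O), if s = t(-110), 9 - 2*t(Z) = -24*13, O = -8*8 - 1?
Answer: 321/392 ≈ 0.81888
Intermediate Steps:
O = -65 (O = -64 - 1 = -65)
t(Z) = 321/2 (t(Z) = 9/2 - (-12)*13 = 9/2 - ½*(-312) = 9/2 + 156 = 321/2)
s = 321/2 ≈ 160.50
b(f, F) = 196
s/b(-137 - (15 - 1*51), O) = (321/2)/196 = (321/2)*(1/196) = 321/392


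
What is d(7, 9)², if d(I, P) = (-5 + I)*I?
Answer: 196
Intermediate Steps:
d(I, P) = I*(-5 + I)
d(7, 9)² = (7*(-5 + 7))² = (7*2)² = 14² = 196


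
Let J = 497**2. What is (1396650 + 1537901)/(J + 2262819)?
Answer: 2934551/2509828 ≈ 1.1692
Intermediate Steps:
J = 247009
(1396650 + 1537901)/(J + 2262819) = (1396650 + 1537901)/(247009 + 2262819) = 2934551/2509828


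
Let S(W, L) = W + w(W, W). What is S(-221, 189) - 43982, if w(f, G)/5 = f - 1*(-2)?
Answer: -45298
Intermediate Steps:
w(f, G) = 10 + 5*f (w(f, G) = 5*(f - 1*(-2)) = 5*(f + 2) = 5*(2 + f) = 10 + 5*f)
S(W, L) = 10 + 6*W (S(W, L) = W + (10 + 5*W) = 10 + 6*W)
S(-221, 189) - 43982 = (10 + 6*(-221)) - 43982 = (10 - 1326) - 43982 = -1316 - 43982 = -45298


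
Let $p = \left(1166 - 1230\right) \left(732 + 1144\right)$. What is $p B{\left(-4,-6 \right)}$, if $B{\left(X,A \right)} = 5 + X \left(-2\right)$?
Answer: $-1560832$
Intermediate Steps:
$B{\left(X,A \right)} = 5 - 2 X$
$p = -120064$ ($p = \left(-64\right) 1876 = -120064$)
$p B{\left(-4,-6 \right)} = - 120064 \left(5 - -8\right) = - 120064 \left(5 + 8\right) = \left(-120064\right) 13 = -1560832$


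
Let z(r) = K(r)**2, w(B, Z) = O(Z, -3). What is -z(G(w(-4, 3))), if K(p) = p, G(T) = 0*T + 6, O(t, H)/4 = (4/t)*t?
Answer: -36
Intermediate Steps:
O(t, H) = 16 (O(t, H) = 4*((4/t)*t) = 4*4 = 16)
w(B, Z) = 16
G(T) = 6 (G(T) = 0 + 6 = 6)
z(r) = r**2
-z(G(w(-4, 3))) = -1*6**2 = -1*36 = -36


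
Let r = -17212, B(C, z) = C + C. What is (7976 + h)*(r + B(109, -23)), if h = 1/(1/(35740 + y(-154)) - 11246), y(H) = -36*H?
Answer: -62930415905191976/464279863 ≈ -1.3554e+8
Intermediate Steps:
B(C, z) = 2*C
h = -41284/464279863 (h = 1/(1/(35740 - 36*(-154)) - 11246) = 1/(1/(35740 + 5544) - 11246) = 1/(1/41284 - 11246) = 1/(-464279863/41284) = -41284/464279863 ≈ -8.8920e-5)
(7976 + h)*(r + B(109, -23)) = (7976 - 41284/464279863)*(-17212 + 2*109) = 3703096146004*(-17212 + 218)/464279863 = (3703096146004/464279863)*(-16994) = -62930415905191976/464279863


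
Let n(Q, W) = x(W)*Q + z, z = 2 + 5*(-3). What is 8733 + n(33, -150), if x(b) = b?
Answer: 3770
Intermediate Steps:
z = -13 (z = 2 - 15 = -13)
n(Q, W) = -13 + Q*W (n(Q, W) = W*Q - 13 = Q*W - 13 = -13 + Q*W)
8733 + n(33, -150) = 8733 + (-13 + 33*(-150)) = 8733 + (-13 - 4950) = 8733 - 4963 = 3770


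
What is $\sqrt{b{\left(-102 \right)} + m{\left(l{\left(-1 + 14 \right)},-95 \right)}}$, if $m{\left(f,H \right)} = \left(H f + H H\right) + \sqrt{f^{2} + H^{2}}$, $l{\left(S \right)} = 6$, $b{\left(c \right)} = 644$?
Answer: $\sqrt{9099 + \sqrt{9061}} \approx 95.886$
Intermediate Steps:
$m{\left(f,H \right)} = H^{2} + \sqrt{H^{2} + f^{2}} + H f$ ($m{\left(f,H \right)} = \left(H f + H^{2}\right) + \sqrt{H^{2} + f^{2}} = \left(H^{2} + H f\right) + \sqrt{H^{2} + f^{2}} = H^{2} + \sqrt{H^{2} + f^{2}} + H f$)
$\sqrt{b{\left(-102 \right)} + m{\left(l{\left(-1 + 14 \right)},-95 \right)}} = \sqrt{644 + \left(\left(-95\right)^{2} + \sqrt{\left(-95\right)^{2} + 6^{2}} - 570\right)} = \sqrt{644 + \left(9025 + \sqrt{9025 + 36} - 570\right)} = \sqrt{644 + \left(9025 + \sqrt{9061} - 570\right)} = \sqrt{644 + \left(8455 + \sqrt{9061}\right)} = \sqrt{9099 + \sqrt{9061}}$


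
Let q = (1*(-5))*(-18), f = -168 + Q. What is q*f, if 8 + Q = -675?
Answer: -76590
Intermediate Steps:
Q = -683 (Q = -8 - 675 = -683)
f = -851 (f = -168 - 683 = -851)
q = 90 (q = -5*(-18) = 90)
q*f = 90*(-851) = -76590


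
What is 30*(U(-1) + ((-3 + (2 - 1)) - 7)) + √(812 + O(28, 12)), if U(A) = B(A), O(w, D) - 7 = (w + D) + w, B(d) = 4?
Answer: -150 + √887 ≈ -120.22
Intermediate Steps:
O(w, D) = 7 + D + 2*w (O(w, D) = 7 + ((w + D) + w) = 7 + ((D + w) + w) = 7 + (D + 2*w) = 7 + D + 2*w)
U(A) = 4
30*(U(-1) + ((-3 + (2 - 1)) - 7)) + √(812 + O(28, 12)) = 30*(4 + ((-3 + (2 - 1)) - 7)) + √(812 + (7 + 12 + 2*28)) = 30*(4 + ((-3 + 1) - 7)) + √(812 + (7 + 12 + 56)) = 30*(4 + (-2 - 7)) + √(812 + 75) = 30*(4 - 9) + √887 = 30*(-5) + √887 = -150 + √887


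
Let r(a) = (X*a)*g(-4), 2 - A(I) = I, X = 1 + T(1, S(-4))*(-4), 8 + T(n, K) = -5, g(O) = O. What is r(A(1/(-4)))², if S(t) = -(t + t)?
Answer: 227529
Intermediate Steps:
S(t) = -2*t
T(n, K) = -13 (T(n, K) = -8 - 5 = -13)
X = 53 (X = 1 - 13*(-4) = 1 + 52 = 53)
A(I) = 2 - I
r(a) = -212*a (r(a) = (53*a)*(-4) = -212*a)
r(A(1/(-4)))² = (-212*(2 - 1/(-4)))² = (-212*(2 - 1*(-¼)))² = (-212*(2 + ¼))² = (-212*9/4)² = (-477)² = 227529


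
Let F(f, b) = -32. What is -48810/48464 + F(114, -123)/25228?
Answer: -154116191/152831224 ≈ -1.0084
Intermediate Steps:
-48810/48464 + F(114, -123)/25228 = -48810/48464 - 32/25228 = -48810*1/48464 - 32*1/25228 = -24405/24232 - 8/6307 = -154116191/152831224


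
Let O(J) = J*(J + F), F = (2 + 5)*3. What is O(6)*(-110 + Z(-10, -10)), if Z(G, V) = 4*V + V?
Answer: -25920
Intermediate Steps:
Z(G, V) = 5*V
F = 21 (F = 7*3 = 21)
O(J) = J*(21 + J) (O(J) = J*(J + 21) = J*(21 + J))
O(6)*(-110 + Z(-10, -10)) = (6*(21 + 6))*(-110 + 5*(-10)) = (6*27)*(-110 - 50) = 162*(-160) = -25920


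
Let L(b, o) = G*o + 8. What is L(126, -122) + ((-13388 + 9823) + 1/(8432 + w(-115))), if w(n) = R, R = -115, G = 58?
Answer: -88434660/8317 ≈ -10633.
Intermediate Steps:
L(b, o) = 8 + 58*o (L(b, o) = 58*o + 8 = 8 + 58*o)
w(n) = -115
L(126, -122) + ((-13388 + 9823) + 1/(8432 + w(-115))) = (8 + 58*(-122)) + ((-13388 + 9823) + 1/(8432 - 115)) = (8 - 7076) + (-3565 + 1/8317) = -7068 + (-3565 + 1/8317) = -7068 - 29650104/8317 = -88434660/8317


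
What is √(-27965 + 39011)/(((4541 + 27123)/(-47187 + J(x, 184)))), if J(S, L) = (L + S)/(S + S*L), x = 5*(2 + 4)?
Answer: -65471909*√11046/43933800 ≈ -156.62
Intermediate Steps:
x = 30 (x = 5*6 = 30)
J(S, L) = (L + S)/(S + L*S)
√(-27965 + 39011)/(((4541 + 27123)/(-47187 + J(x, 184)))) = √(-27965 + 39011)/(((4541 + 27123)/(-47187 + (184 + 30)/(30*(1 + 184))))) = √11046/((31664/(-47187 + (1/30)*214/185))) = √11046/((31664/(-47187 + (1/30)*(1/185)*214))) = √11046/((31664/(-47187 + 107/2775))) = √11046/((31664/(-130943818/2775))) = √11046/((31664*(-2775/130943818))) = √11046/(-43933800/65471909) = √11046*(-65471909/43933800) = -65471909*√11046/43933800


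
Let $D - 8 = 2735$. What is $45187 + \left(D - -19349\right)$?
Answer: $67279$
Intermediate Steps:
$D = 2743$ ($D = 8 + 2735 = 2743$)
$45187 + \left(D - -19349\right) = 45187 + \left(2743 - -19349\right) = 45187 + \left(2743 + 19349\right) = 45187 + 22092 = 67279$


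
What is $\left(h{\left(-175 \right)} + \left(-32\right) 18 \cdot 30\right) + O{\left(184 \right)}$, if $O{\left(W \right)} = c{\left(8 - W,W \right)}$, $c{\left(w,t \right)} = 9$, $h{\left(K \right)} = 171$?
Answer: $-17100$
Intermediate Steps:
$O{\left(W \right)} = 9$
$\left(h{\left(-175 \right)} + \left(-32\right) 18 \cdot 30\right) + O{\left(184 \right)} = \left(171 + \left(-32\right) 18 \cdot 30\right) + 9 = \left(171 - 17280\right) + 9 = -17109 + 9 = -17100$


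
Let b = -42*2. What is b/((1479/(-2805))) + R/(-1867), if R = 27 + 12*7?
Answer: 8622321/54143 ≈ 159.25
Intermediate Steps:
R = 111 (R = 27 + 84 = 111)
b = -84
b/((1479/(-2805))) + R/(-1867) = -84/(1479/(-2805)) + 111/(-1867) = -84/(1479*(-1/2805)) + 111*(-1/1867) = -84/(-29/55) - 111/1867 = -84*(-55/29) - 111/1867 = 4620/29 - 111/1867 = 8622321/54143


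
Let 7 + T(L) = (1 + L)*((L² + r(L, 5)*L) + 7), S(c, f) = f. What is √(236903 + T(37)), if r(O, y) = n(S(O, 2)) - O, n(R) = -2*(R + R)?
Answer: √225914 ≈ 475.30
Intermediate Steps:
n(R) = -4*R
r(O, y) = -8 - O (r(O, y) = -4*2 - O = -8 - O)
T(L) = -7 + (1 + L)*(7 + L² + L*(-8 - L)) (T(L) = -7 + (1 + L)*((L² + (-8 - L)*L) + 7) = -7 + (1 + L)*((L² + L*(-8 - L)) + 7) = -7 + (1 + L)*(7 + L² + L*(-8 - L)))
√(236903 + T(37)) = √(236903 + 37*(-1 - 8*37)) = √(236903 + 37*(-1 - 296)) = √(236903 + 37*(-297)) = √(236903 - 10989) = √225914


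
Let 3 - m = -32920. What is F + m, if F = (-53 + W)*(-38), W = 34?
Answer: 33645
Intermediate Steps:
m = 32923 (m = 3 - 1*(-32920) = 3 + 32920 = 32923)
F = 722 (F = (-53 + 34)*(-38) = -19*(-38) = 722)
F + m = 722 + 32923 = 33645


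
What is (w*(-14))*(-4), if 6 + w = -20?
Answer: -1456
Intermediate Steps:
w = -26 (w = -6 - 20 = -26)
(w*(-14))*(-4) = -26*(-14)*(-4) = 364*(-4) = -1456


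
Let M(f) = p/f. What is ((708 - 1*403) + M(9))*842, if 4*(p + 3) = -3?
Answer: 1538755/6 ≈ 2.5646e+5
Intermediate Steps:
p = -15/4 (p = -3 + (1/4)*(-3) = -3 - 3/4 = -15/4 ≈ -3.7500)
M(f) = -15/(4*f)
((708 - 1*403) + M(9))*842 = ((708 - 1*403) - 15/4/9)*842 = ((708 - 403) - 15/4*1/9)*842 = (305 - 5/12)*842 = (3655/12)*842 = 1538755/6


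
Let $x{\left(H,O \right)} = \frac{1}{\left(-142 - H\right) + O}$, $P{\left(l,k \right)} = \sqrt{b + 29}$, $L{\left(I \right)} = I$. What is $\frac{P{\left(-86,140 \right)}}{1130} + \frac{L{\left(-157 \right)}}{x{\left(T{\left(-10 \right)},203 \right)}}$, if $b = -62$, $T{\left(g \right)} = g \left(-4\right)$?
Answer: $-3297 + \frac{i \sqrt{33}}{1130} \approx -3297.0 + 0.0050837 i$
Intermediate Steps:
$T{\left(g \right)} = - 4 g$
$P{\left(l,k \right)} = i \sqrt{33}$ ($P{\left(l,k \right)} = \sqrt{-62 + 29} = \sqrt{-33} = i \sqrt{33}$)
$x{\left(H,O \right)} = \frac{1}{-142 + O - H}$
$\frac{P{\left(-86,140 \right)}}{1130} + \frac{L{\left(-157 \right)}}{x{\left(T{\left(-10 \right)},203 \right)}} = \frac{i \sqrt{33}}{1130} - \frac{157}{\left(-1\right) \frac{1}{142 - -40 - 203}} = i \sqrt{33} \cdot \frac{1}{1130} - \frac{157}{\left(-1\right) \frac{1}{142 + 40 - 203}} = \frac{i \sqrt{33}}{1130} - \frac{157}{\left(-1\right) \frac{1}{-21}} = \frac{i \sqrt{33}}{1130} - \frac{157}{\left(-1\right) \left(- \frac{1}{21}\right)} = \frac{i \sqrt{33}}{1130} - 157 \frac{1}{\frac{1}{21}} = \frac{i \sqrt{33}}{1130} - 3297 = -3297 + \frac{i \sqrt{33}}{1130}$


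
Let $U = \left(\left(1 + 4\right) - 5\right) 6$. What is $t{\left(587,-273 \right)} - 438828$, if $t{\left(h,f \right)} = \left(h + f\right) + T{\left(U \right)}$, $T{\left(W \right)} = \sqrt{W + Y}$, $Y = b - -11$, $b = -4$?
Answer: $-438514 + \sqrt{7} \approx -4.3851 \cdot 10^{5}$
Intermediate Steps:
$Y = 7$ ($Y = -4 - -11 = -4 + 11 = 7$)
$U = 0$ ($U = \left(5 - 5\right) 6 = 0 \cdot 6 = 0$)
$T{\left(W \right)} = \sqrt{7 + W}$ ($T{\left(W \right)} = \sqrt{W + 7} = \sqrt{7 + W}$)
$t{\left(h,f \right)} = f + h + \sqrt{7}$ ($t{\left(h,f \right)} = \left(h + f\right) + \sqrt{7 + 0} = \left(f + h\right) + \sqrt{7} = f + h + \sqrt{7}$)
$t{\left(587,-273 \right)} - 438828 = \left(-273 + 587 + \sqrt{7}\right) - 438828 = \left(314 + \sqrt{7}\right) - 438828 = -438514 + \sqrt{7}$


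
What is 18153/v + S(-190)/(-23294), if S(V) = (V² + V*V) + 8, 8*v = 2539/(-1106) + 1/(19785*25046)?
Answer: -8277235007441120318/130837785287179 ≈ -63263.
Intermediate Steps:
v = -11233603957/39147273690 (v = (2539/(-1106) + 1/(19785*25046))/8 = (2539*(-1/1106) + (1/19785)*(1/25046))/8 = (-2539/1106 + 1/495535110)/8 = (⅛)*(-44934415828/19573636845) = -11233603957/39147273690 ≈ -0.28696)
S(V) = 8 + 2*V² (S(V) = (V² + V²) + 8 = 2*V² + 8 = 8 + 2*V²)
18153/v + S(-190)/(-23294) = 18153/(-11233603957/39147273690) + (8 + 2*(-190)²)/(-23294) = 18153*(-39147273690/11233603957) + (8 + 2*36100)*(-1/23294) = -710640459294570/11233603957 + (8 + 72200)*(-1/23294) = -710640459294570/11233603957 + 72208*(-1/23294) = -710640459294570/11233603957 - 36104/11647 = -8277235007441120318/130837785287179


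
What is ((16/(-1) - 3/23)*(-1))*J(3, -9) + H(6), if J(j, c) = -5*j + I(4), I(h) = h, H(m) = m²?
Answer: -3253/23 ≈ -141.43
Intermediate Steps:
J(j, c) = 4 - 5*j (J(j, c) = -5*j + 4 = 4 - 5*j)
((16/(-1) - 3/23)*(-1))*J(3, -9) + H(6) = ((16/(-1) - 3/23)*(-1))*(4 - 5*3) + 6² = ((16*(-1) - 3*1/23)*(-1))*(4 - 15) + 36 = ((-16 - 3/23)*(-1))*(-11) + 36 = -371/23*(-1)*(-11) + 36 = (371/23)*(-11) + 36 = -4081/23 + 36 = -3253/23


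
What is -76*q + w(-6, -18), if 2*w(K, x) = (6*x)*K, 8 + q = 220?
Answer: -15788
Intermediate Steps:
q = 212 (q = -8 + 220 = 212)
w(K, x) = 3*K*x (w(K, x) = ((6*x)*K)/2 = (6*K*x)/2 = 3*K*x)
-76*q + w(-6, -18) = -76*212 + 3*(-6)*(-18) = -16112 + 324 = -15788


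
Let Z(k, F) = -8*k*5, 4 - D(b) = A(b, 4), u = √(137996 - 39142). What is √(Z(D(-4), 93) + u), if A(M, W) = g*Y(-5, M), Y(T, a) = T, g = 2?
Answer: √(-560 + √98854) ≈ 15.671*I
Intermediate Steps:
u = √98854 ≈ 314.41
A(M, W) = -10 (A(M, W) = 2*(-5) = -10)
D(b) = 14 (D(b) = 4 - 1*(-10) = 4 + 10 = 14)
Z(k, F) = -40*k
√(Z(D(-4), 93) + u) = √(-40*14 + √98854) = √(-560 + √98854)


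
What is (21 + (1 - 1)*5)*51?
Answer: 1071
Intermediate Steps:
(21 + (1 - 1)*5)*51 = (21 + 0*5)*51 = (21 + 0)*51 = 21*51 = 1071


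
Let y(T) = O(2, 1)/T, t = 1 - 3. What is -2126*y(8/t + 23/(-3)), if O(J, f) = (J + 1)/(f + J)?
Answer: 6378/35 ≈ 182.23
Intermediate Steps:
O(J, f) = (1 + J)/(J + f)
t = -2
y(T) = 1/T (y(T) = ((1 + 2)/(2 + 1))/T = (3/3)/T = ((⅓)*3)/T = 1/T)
-2126*y(8/t + 23/(-3)) = -2126/(8/(-2) + 23/(-3)) = -2126/(8*(-½) + 23*(-⅓)) = -2126/(-4 - 23/3) = -2126/(-35/3) = -2126*(-3)/35 = -1*(-6378/35) = 6378/35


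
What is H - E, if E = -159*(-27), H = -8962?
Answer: -13255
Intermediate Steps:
E = 4293
H - E = -8962 - 1*4293 = -8962 - 4293 = -13255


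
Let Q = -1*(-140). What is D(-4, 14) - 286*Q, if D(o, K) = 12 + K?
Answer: -40014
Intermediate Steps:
Q = 140
D(-4, 14) - 286*Q = (12 + 14) - 286*140 = 26 - 40040 = -40014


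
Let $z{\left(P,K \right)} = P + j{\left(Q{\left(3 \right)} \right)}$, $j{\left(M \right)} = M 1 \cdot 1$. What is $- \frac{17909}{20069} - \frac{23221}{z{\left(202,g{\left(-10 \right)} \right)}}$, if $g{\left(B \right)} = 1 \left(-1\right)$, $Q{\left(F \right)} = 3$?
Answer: $- \frac{469693594}{4114145} \approx -114.17$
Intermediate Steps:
$j{\left(M \right)} = M$ ($j{\left(M \right)} = M 1 = M$)
$g{\left(B \right)} = -1$
$z{\left(P,K \right)} = 3 + P$ ($z{\left(P,K \right)} = P + 3 = 3 + P$)
$- \frac{17909}{20069} - \frac{23221}{z{\left(202,g{\left(-10 \right)} \right)}} = - \frac{17909}{20069} - \frac{23221}{3 + 202} = \left(-17909\right) \frac{1}{20069} - \frac{23221}{205} = - \frac{17909}{20069} - \frac{23221}{205} = - \frac{469693594}{4114145}$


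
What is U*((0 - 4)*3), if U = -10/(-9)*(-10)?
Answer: 400/3 ≈ 133.33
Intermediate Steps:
U = -100/9 (U = -10*(-1/9)*(-10) = (10/9)*(-10) = -100/9 ≈ -11.111)
U*((0 - 4)*3) = -100*(0 - 4)*3/9 = -(-400)*3/9 = -100/9*(-12) = 400/3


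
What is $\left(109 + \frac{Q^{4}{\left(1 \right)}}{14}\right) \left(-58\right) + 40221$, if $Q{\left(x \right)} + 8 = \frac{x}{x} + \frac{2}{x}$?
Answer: $\frac{219168}{7} \approx 31310.0$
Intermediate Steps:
$Q{\left(x \right)} = -7 + \frac{2}{x}$ ($Q{\left(x \right)} = -8 + \left(\frac{x}{x} + \frac{2}{x}\right) = -8 + \left(1 + \frac{2}{x}\right) = -7 + \frac{2}{x}$)
$\left(109 + \frac{Q^{4}{\left(1 \right)}}{14}\right) \left(-58\right) + 40221 = \left(109 + \frac{\left(-7 + \frac{2}{1}\right)^{4}}{14}\right) \left(-58\right) + 40221 = \left(109 + \left(-7 + 2 \cdot 1\right)^{4} \cdot \frac{1}{14}\right) \left(-58\right) + 40221 = \left(109 + \left(-7 + 2\right)^{4} \cdot \frac{1}{14}\right) \left(-58\right) + 40221 = \left(109 + \left(-5\right)^{4} \cdot \frac{1}{14}\right) \left(-58\right) + 40221 = \left(109 + 625 \cdot \frac{1}{14}\right) \left(-58\right) + 40221 = \left(109 + \frac{625}{14}\right) \left(-58\right) + 40221 = \frac{2151}{14} \left(-58\right) + 40221 = - \frac{62379}{7} + 40221 = \frac{219168}{7}$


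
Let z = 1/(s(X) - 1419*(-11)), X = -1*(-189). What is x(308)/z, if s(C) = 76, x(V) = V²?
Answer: 1487941840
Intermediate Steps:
X = 189
z = 1/15685 (z = 1/(76 - 1419*(-11)) = 1/(76 + 15609) = 1/15685 ≈ 6.3755e-5)
x(308)/z = 308²/(1/15685) = 94864*15685 = 1487941840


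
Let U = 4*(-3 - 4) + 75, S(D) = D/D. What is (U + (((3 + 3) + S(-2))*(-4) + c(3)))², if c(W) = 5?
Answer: 576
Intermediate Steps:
S(D) = 1
U = 47 (U = 4*(-7) + 75 = -28 + 75 = 47)
(U + (((3 + 3) + S(-2))*(-4) + c(3)))² = (47 + (((3 + 3) + 1)*(-4) + 5))² = (47 + ((6 + 1)*(-4) + 5))² = (47 + (7*(-4) + 5))² = (47 + (-28 + 5))² = (47 - 23)² = 24² = 576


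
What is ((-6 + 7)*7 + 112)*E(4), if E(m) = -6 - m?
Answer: -1190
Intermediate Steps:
((-6 + 7)*7 + 112)*E(4) = ((-6 + 7)*7 + 112)*(-6 - 1*4) = (1*7 + 112)*(-6 - 4) = (7 + 112)*(-10) = 119*(-10) = -1190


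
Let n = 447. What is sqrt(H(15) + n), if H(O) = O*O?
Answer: 4*sqrt(42) ≈ 25.923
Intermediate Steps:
H(O) = O**2
sqrt(H(15) + n) = sqrt(15**2 + 447) = sqrt(225 + 447) = sqrt(672) = 4*sqrt(42)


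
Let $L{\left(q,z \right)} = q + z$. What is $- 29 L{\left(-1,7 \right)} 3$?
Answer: $-522$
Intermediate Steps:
$- 29 L{\left(-1,7 \right)} 3 = - 29 \left(-1 + 7\right) 3 = \left(-29\right) 6 \cdot 3 = \left(-174\right) 3 = -522$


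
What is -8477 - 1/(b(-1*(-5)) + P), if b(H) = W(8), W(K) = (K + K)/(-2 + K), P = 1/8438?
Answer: -572282153/67507 ≈ -8477.4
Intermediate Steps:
P = 1/8438 ≈ 0.00011851
W(K) = 2*K/(-2 + K) (W(K) = (2*K)/(-2 + K) = 2*K/(-2 + K))
b(H) = 8/3 (b(H) = 2*8/(-2 + 8) = 2*8/6 = 2*8*(⅙) = 8/3)
-8477 - 1/(b(-1*(-5)) + P) = -8477 - 1/(8/3 + 1/8438) = -8477 - 1/67507/25314 = -8477 - 1*25314/67507 = -8477 - 25314/67507 = -572282153/67507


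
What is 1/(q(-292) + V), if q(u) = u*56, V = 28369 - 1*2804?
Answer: 1/9213 ≈ 0.00010854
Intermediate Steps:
V = 25565 (V = 28369 - 2804 = 25565)
q(u) = 56*u
1/(q(-292) + V) = 1/(56*(-292) + 25565) = 1/(-16352 + 25565) = 1/9213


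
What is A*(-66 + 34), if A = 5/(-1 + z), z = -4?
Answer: 32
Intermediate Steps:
A = -1 (A = 5/(-1 - 4) = 5/(-5) = -⅕*5 = -1)
A*(-66 + 34) = -(-66 + 34) = -1*(-32) = 32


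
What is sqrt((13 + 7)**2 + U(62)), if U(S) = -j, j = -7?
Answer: sqrt(407) ≈ 20.174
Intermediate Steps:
U(S) = 7 (U(S) = -1*(-7) = 7)
sqrt((13 + 7)**2 + U(62)) = sqrt((13 + 7)**2 + 7) = sqrt(20**2 + 7) = sqrt(400 + 7) = sqrt(407)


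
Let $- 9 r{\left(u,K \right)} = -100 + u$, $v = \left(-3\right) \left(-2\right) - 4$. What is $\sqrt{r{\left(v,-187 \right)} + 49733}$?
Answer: $\frac{\sqrt{447695}}{3} \approx 223.03$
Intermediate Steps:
$v = 2$ ($v = 6 - 4 = 2$)
$r{\left(u,K \right)} = \frac{100}{9} - \frac{u}{9}$ ($r{\left(u,K \right)} = - \frac{-100 + u}{9} = \frac{100}{9} - \frac{u}{9}$)
$\sqrt{r{\left(v,-187 \right)} + 49733} = \sqrt{\left(\frac{100}{9} - \frac{2}{9}\right) + 49733} = \sqrt{\frac{98}{9} + 49733} = \sqrt{\frac{447695}{9}} = \frac{\sqrt{447695}}{3}$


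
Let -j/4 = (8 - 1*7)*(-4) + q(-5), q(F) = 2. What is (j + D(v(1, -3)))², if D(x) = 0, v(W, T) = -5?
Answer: 64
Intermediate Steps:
j = 8 (j = -4*((8 - 1*7)*(-4) + 2) = -4*((8 - 7)*(-4) + 2) = -4*(1*(-4) + 2) = -4*(-4 + 2) = -4*(-2) = 8)
(j + D(v(1, -3)))² = (8 + 0)² = 8² = 64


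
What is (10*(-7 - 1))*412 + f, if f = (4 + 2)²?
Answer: -32924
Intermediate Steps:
f = 36 (f = 6² = 36)
(10*(-7 - 1))*412 + f = (10*(-7 - 1))*412 + 36 = (10*(-8))*412 + 36 = -80*412 + 36 = -32960 + 36 = -32924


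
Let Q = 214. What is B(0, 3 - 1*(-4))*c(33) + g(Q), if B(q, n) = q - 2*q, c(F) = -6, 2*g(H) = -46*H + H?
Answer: -4815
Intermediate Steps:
g(H) = -45*H/2 (g(H) = (-46*H + H)/2 = (-45*H)/2 = -45*H/2)
B(q, n) = -q
B(0, 3 - 1*(-4))*c(33) + g(Q) = -1*0*(-6) - 45/2*214 = 0*(-6) - 4815 = 0 - 4815 = -4815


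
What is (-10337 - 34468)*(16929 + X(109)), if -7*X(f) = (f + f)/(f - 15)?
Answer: -249542881260/329 ≈ -7.5849e+8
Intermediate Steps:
X(f) = -2*f/(7*(-15 + f)) (X(f) = -(f + f)/(7*(f - 15)) = -2*f/(7*(-15 + f)))
(-10337 - 34468)*(16929 + X(109)) = (-10337 - 34468)*(16929 - 2*109/(-105 + 7*109)) = -44805*(16929 - 2*109/(-105 + 763)) = -44805*(16929 - 2*109/658) = -44805*(16929 - 2*109*1/658) = -44805*(16929 - 109/329) = -44805*5569532/329 = -249542881260/329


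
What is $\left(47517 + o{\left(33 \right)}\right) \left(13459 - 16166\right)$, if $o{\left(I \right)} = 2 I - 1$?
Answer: $-128804474$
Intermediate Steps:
$o{\left(I \right)} = -1 + 2 I$
$\left(47517 + o{\left(33 \right)}\right) \left(13459 - 16166\right) = \left(47517 + \left(-1 + 2 \cdot 33\right)\right) \left(13459 - 16166\right) = \left(47517 + \left(-1 + 66\right)\right) \left(-2707\right) = \left(47517 + 65\right) \left(-2707\right) = 47582 \left(-2707\right) = -128804474$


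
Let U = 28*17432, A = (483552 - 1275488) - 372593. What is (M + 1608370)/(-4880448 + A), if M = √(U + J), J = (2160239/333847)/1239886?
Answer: -1608370/6044977 - √83630311996332746969842975582/2502210758175796834 ≈ -0.26618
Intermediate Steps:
A = -1164529 (A = -791936 - 372593 = -1164529)
J = 2160239/413932221442 (J = (2160239*(1/333847))*(1/1239886) = (2160239/333847)*(1/1239886) = 2160239/413932221442 ≈ 5.2188e-6)
U = 488096
M = √83630311996332746969842975582/413932221442 (M = √(488096 + 2160239/413932221442) = √(202038661559114671/413932221442) = √83630311996332746969842975582/413932221442 ≈ 698.64)
(M + 1608370)/(-4880448 + A) = (√83630311996332746969842975582/413932221442 + 1608370)/(-4880448 - 1164529) = (1608370 + √83630311996332746969842975582/413932221442)/(-6044977) = (1608370 + √83630311996332746969842975582/413932221442)*(-1/6044977) = -1608370/6044977 - √83630311996332746969842975582/2502210758175796834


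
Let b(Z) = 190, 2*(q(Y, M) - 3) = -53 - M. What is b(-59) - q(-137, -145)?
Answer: 141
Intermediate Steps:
q(Y, M) = -47/2 - M/2 (q(Y, M) = 3 + (-53 - M)/2 = 3 + (-53/2 - M/2) = -47/2 - M/2)
b(-59) - q(-137, -145) = 190 - (-47/2 - 1/2*(-145)) = 190 - (-47/2 + 145/2) = 190 - 1*49 = 190 - 49 = 141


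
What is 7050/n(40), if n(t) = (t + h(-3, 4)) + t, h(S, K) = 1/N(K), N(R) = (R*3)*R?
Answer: 338400/3841 ≈ 88.102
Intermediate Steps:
N(R) = 3*R² (N(R) = (3*R)*R = 3*R²)
h(S, K) = 1/(3*K²)
n(t) = 1/48 + 2*t (n(t) = (t + (⅓)/4²) + t = (t + (⅓)*(1/16)) + t = (t + 1/48) + t = (1/48 + t) + t = 1/48 + 2*t)
7050/n(40) = 7050/(1/48 + 2*40) = 7050/(1/48 + 80) = 7050/(3841/48) = 7050*(48/3841) = 338400/3841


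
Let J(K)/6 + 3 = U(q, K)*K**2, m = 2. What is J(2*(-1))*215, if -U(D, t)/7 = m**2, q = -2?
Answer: -148350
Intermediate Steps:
U(D, t) = -28 (U(D, t) = -7*2**2 = -7*4 = -28)
J(K) = -18 - 168*K**2 (J(K) = -18 + 6*(-28*K**2) = -18 - 168*K**2)
J(2*(-1))*215 = (-18 - 168*(2*(-1))**2)*215 = (-18 - 168*(-2)**2)*215 = (-18 - 168*4)*215 = (-18 - 672)*215 = -690*215 = -148350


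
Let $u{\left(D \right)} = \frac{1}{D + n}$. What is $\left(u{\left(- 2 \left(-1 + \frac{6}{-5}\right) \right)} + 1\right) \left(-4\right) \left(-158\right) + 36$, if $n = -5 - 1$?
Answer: $273$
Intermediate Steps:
$n = -6$ ($n = -5 - 1 = -6$)
$u{\left(D \right)} = \frac{1}{-6 + D}$ ($u{\left(D \right)} = \frac{1}{D - 6} = \frac{1}{-6 + D}$)
$\left(u{\left(- 2 \left(-1 + \frac{6}{-5}\right) \right)} + 1\right) \left(-4\right) \left(-158\right) + 36 = \left(\frac{1}{-6 - 2 \left(-1 + \frac{6}{-5}\right)} + 1\right) \left(-4\right) \left(-158\right) + 36 = \left(\frac{1}{-6 - 2 \left(-1 + 6 \left(- \frac{1}{5}\right)\right)} + 1\right) \left(-4\right) \left(-158\right) + 36 = \left(\frac{1}{-6 - 2 \left(-1 - \frac{6}{5}\right)} + 1\right) \left(-4\right) \left(-158\right) + 36 = \left(\frac{1}{-6 - - \frac{22}{5}} + 1\right) \left(-4\right) \left(-158\right) + 36 = \left(\frac{1}{-6 + \frac{22}{5}} + 1\right) \left(-4\right) \left(-158\right) + 36 = \left(\frac{1}{- \frac{8}{5}} + 1\right) \left(-4\right) \left(-158\right) + 36 = \left(- \frac{5}{8} + 1\right) \left(-4\right) \left(-158\right) + 36 = \frac{3}{8} \left(-4\right) \left(-158\right) + 36 = \left(- \frac{3}{2}\right) \left(-158\right) + 36 = 237 + 36 = 273$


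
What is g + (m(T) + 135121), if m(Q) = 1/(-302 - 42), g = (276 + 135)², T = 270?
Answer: 104590447/344 ≈ 3.0404e+5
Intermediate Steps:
g = 168921 (g = 411² = 168921)
m(Q) = -1/344 (m(Q) = 1/(-344) = -1/344)
g + (m(T) + 135121) = 168921 + (-1/344 + 135121) = 168921 + 46481623/344 = 104590447/344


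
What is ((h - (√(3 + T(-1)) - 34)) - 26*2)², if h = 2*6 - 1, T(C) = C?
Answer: (7 + √2)² ≈ 70.799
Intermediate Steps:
h = 11 (h = 12 - 1 = 11)
((h - (√(3 + T(-1)) - 34)) - 26*2)² = ((11 - (√(3 - 1) - 34)) - 26*2)² = ((11 - (√2 - 34)) - 52)² = ((11 - (-34 + √2)) - 52)² = ((11 + (34 - √2)) - 52)² = ((45 - √2) - 52)² = (-7 - √2)²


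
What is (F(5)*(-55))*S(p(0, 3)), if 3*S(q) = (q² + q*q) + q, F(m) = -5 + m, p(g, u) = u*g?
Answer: 0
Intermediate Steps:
p(g, u) = g*u
S(q) = q/3 + 2*q²/3 (S(q) = ((q² + q*q) + q)/3 = ((q² + q²) + q)/3 = (2*q² + q)/3 = (q + 2*q²)/3 = q/3 + 2*q²/3)
(F(5)*(-55))*S(p(0, 3)) = ((-5 + 5)*(-55))*((0*3)*(1 + 2*(0*3))/3) = (0*(-55))*((⅓)*0*(1 + 2*0)) = 0*((⅓)*0*(1 + 0)) = 0*((⅓)*0*1) = 0*0 = 0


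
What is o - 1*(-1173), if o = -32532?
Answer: -31359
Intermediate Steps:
o - 1*(-1173) = -32532 - 1*(-1173) = -32532 + 1173 = -31359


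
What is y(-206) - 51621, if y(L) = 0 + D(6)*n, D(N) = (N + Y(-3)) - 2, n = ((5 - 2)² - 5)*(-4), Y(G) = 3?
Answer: -51733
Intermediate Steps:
n = -16 (n = (3² - 5)*(-4) = (9 - 5)*(-4) = 4*(-4) = -16)
D(N) = 1 + N (D(N) = (N + 3) - 2 = (3 + N) - 2 = 1 + N)
y(L) = -112 (y(L) = 0 + (1 + 6)*(-16) = 0 + 7*(-16) = 0 - 112 = -112)
y(-206) - 51621 = -112 - 51621 = -51733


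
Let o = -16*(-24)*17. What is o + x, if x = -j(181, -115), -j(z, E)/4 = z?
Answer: 7252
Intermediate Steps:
j(z, E) = -4*z
x = 724 (x = -(-4)*181 = -1*(-724) = 724)
o = 6528 (o = 384*17 = 6528)
o + x = 6528 + 724 = 7252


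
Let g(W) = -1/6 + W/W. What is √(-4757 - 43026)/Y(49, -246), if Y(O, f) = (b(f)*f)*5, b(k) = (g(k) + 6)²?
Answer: -6*I*√47783/344605 ≈ -0.003806*I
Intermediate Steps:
g(W) = ⅚ (g(W) = -1*⅙ + 1 = -⅙ + 1 = ⅚)
b(k) = 1681/36 (b(k) = (⅚ + 6)² = (41/6)² = 1681/36)
Y(O, f) = 8405*f/36 (Y(O, f) = (1681*f/36)*5 = 8405*f/36)
√(-4757 - 43026)/Y(49, -246) = √(-4757 - 43026)/(((8405/36)*(-246))) = √(-47783)/(-344605/6) = (I*√47783)*(-6/344605) = -6*I*√47783/344605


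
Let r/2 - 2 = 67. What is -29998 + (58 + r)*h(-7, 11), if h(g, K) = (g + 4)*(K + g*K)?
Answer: 8810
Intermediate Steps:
r = 138 (r = 4 + 2*67 = 4 + 134 = 138)
h(g, K) = (4 + g)*(K + K*g)
-29998 + (58 + r)*h(-7, 11) = -29998 + (58 + 138)*(11*(4 + (-7)**2 + 5*(-7))) = -29998 + 196*(11*(4 + 49 - 35)) = -29998 + 196*(11*18) = -29998 + 196*198 = -29998 + 38808 = 8810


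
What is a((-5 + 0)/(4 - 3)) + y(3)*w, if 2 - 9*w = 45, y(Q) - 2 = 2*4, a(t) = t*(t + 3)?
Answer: -340/9 ≈ -37.778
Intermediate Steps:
a(t) = t*(3 + t)
y(Q) = 10 (y(Q) = 2 + 2*4 = 2 + 8 = 10)
w = -43/9 (w = 2/9 - 1/9*45 = 2/9 - 5 = -43/9 ≈ -4.7778)
a((-5 + 0)/(4 - 3)) + y(3)*w = ((-5 + 0)/(4 - 3))*(3 + (-5 + 0)/(4 - 3)) + 10*(-43/9) = (-5/1)*(3 - 5/1) - 430/9 = (-5*1)*(3 - 5*1) - 430/9 = -5*(3 - 5) - 430/9 = -5*(-2) - 430/9 = 10 - 430/9 = -340/9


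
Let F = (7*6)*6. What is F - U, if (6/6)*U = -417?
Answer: 669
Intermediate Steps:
U = -417
F = 252 (F = 42*6 = 252)
F - U = 252 - 1*(-417) = 252 + 417 = 669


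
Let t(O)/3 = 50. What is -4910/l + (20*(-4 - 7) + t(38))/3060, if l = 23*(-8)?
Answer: 375293/14076 ≈ 26.662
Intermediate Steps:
t(O) = 150 (t(O) = 3*50 = 150)
l = -184
-4910/l + (20*(-4 - 7) + t(38))/3060 = -4910/(-184) + (20*(-4 - 7) + 150)/3060 = -4910*(-1/184) + (20*(-11) + 150)*(1/3060) = 2455/92 + (-220 + 150)*(1/3060) = 2455/92 - 70*1/3060 = 2455/92 - 7/306 = 375293/14076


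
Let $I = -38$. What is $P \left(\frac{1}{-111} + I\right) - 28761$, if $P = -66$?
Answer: $- \frac{971339}{37} \approx -26252.0$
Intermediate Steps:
$P \left(\frac{1}{-111} + I\right) - 28761 = - 66 \left(\frac{1}{-111} - 38\right) - 28761 = - 66 \left(- \frac{1}{111} - 38\right) - 28761 = \left(-66\right) \left(- \frac{4219}{111}\right) - 28761 = \frac{92818}{37} - 28761 = - \frac{971339}{37}$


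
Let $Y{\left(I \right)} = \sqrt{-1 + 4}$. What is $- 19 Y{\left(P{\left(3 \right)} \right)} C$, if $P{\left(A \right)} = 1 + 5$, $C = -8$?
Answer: $152 \sqrt{3} \approx 263.27$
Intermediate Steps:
$P{\left(A \right)} = 6$
$Y{\left(I \right)} = \sqrt{3}$
$- 19 Y{\left(P{\left(3 \right)} \right)} C = - 19 \sqrt{3} \left(-8\right) = 152 \sqrt{3}$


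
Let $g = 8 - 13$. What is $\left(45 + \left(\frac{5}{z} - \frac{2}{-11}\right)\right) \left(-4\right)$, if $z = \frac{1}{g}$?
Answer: $- \frac{888}{11} \approx -80.727$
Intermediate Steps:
$g = -5$ ($g = 8 - 13 = -5$)
$z = - \frac{1}{5}$ ($z = \frac{1}{-5} = - \frac{1}{5} \approx -0.2$)
$\left(45 + \left(\frac{5}{z} - \frac{2}{-11}\right)\right) \left(-4\right) = \left(45 + \left(\frac{5}{- \frac{1}{5}} - \frac{2}{-11}\right)\right) \left(-4\right) = \left(45 + \left(5 \left(-5\right) - - \frac{2}{11}\right)\right) \left(-4\right) = \left(45 + \left(-25 + \frac{2}{11}\right)\right) \left(-4\right) = \left(45 - \frac{273}{11}\right) \left(-4\right) = \frac{222}{11} \left(-4\right) = - \frac{888}{11}$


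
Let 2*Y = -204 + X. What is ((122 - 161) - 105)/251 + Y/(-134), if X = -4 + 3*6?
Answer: 4549/33634 ≈ 0.13525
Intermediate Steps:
X = 14 (X = -4 + 18 = 14)
Y = -95 (Y = (-204 + 14)/2 = (½)*(-190) = -95)
((122 - 161) - 105)/251 + Y/(-134) = ((122 - 161) - 105)/251 - 95/(-134) = (-39 - 105)*(1/251) - 95*(-1/134) = -144*1/251 + 95/134 = -144/251 + 95/134 = 4549/33634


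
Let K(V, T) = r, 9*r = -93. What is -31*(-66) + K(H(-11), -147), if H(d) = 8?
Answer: 6107/3 ≈ 2035.7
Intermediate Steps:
r = -31/3 (r = (⅑)*(-93) = -31/3 ≈ -10.333)
K(V, T) = -31/3
-31*(-66) + K(H(-11), -147) = -31*(-66) - 31/3 = 2046 - 31/3 = 6107/3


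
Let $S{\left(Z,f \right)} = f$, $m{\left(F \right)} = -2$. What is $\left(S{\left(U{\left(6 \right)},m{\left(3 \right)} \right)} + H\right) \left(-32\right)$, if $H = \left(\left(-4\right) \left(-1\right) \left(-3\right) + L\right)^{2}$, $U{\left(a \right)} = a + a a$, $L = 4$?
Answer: $-1984$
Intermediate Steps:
$U{\left(a \right)} = a + a^{2}$
$H = 64$ ($H = \left(\left(-4\right) \left(-1\right) \left(-3\right) + 4\right)^{2} = \left(4 \left(-3\right) + 4\right)^{2} = \left(-12 + 4\right)^{2} = \left(-8\right)^{2} = 64$)
$\left(S{\left(U{\left(6 \right)},m{\left(3 \right)} \right)} + H\right) \left(-32\right) = \left(-2 + 64\right) \left(-32\right) = 62 \left(-32\right) = -1984$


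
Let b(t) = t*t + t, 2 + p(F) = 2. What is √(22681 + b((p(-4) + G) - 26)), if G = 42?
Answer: √22953 ≈ 151.50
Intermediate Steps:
p(F) = 0 (p(F) = -2 + 2 = 0)
b(t) = t + t² (b(t) = t² + t = t + t²)
√(22681 + b((p(-4) + G) - 26)) = √(22681 + ((0 + 42) - 26)*(1 + ((0 + 42) - 26))) = √(22681 + (42 - 26)*(1 + (42 - 26))) = √(22681 + 16*(1 + 16)) = √(22681 + 16*17) = √(22681 + 272) = √22953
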